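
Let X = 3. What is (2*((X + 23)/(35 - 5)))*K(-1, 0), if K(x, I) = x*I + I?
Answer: 0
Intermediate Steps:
K(x, I) = I + I*x (K(x, I) = I*x + I = I + I*x)
(2*((X + 23)/(35 - 5)))*K(-1, 0) = (2*((3 + 23)/(35 - 5)))*(0*(1 - 1)) = (2*(26/30))*(0*0) = (2*(26*(1/30)))*0 = (2*(13/15))*0 = (26/15)*0 = 0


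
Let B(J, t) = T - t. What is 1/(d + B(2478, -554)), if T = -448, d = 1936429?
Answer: 1/1936535 ≈ 5.1639e-7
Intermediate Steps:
B(J, t) = -448 - t
1/(d + B(2478, -554)) = 1/(1936429 + (-448 - 1*(-554))) = 1/(1936429 + (-448 + 554)) = 1/(1936429 + 106) = 1/1936535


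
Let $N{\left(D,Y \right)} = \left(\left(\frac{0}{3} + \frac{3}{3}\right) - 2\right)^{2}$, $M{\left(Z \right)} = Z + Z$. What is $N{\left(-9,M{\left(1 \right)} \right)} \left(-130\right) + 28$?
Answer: $-102$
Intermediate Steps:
$M{\left(Z \right)} = 2 Z$
$N{\left(D,Y \right)} = 1$ ($N{\left(D,Y \right)} = \left(\left(0 \cdot \frac{1}{3} + 3 \cdot \frac{1}{3}\right) - 2\right)^{2} = \left(\left(0 + 1\right) - 2\right)^{2} = \left(1 - 2\right)^{2} = \left(-1\right)^{2} = 1$)
$N{\left(-9,M{\left(1 \right)} \right)} \left(-130\right) + 28 = 1 \left(-130\right) + 28 = -130 + 28 = -102$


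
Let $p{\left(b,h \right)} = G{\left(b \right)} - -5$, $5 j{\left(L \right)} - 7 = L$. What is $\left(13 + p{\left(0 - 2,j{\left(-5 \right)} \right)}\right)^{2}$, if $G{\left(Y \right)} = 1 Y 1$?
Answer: $256$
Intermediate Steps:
$G{\left(Y \right)} = Y$ ($G{\left(Y \right)} = Y 1 = Y$)
$j{\left(L \right)} = \frac{7}{5} + \frac{L}{5}$
$p{\left(b,h \right)} = 5 + b$ ($p{\left(b,h \right)} = b - -5 = b + 5 = 5 + b$)
$\left(13 + p{\left(0 - 2,j{\left(-5 \right)} \right)}\right)^{2} = \left(13 + \left(5 + \left(0 - 2\right)\right)\right)^{2} = \left(13 + \left(5 - 2\right)\right)^{2} = \left(13 + 3\right)^{2} = 16^{2} = 256$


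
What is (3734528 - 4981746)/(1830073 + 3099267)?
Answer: -623609/2464670 ≈ -0.25302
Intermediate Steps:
(3734528 - 4981746)/(1830073 + 3099267) = -1247218/4929340 = -1247218*1/4929340 = -623609/2464670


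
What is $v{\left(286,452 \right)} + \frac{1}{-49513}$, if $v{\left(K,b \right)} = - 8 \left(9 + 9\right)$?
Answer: $- \frac{7129873}{49513} \approx -144.0$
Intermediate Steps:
$v{\left(K,b \right)} = -144$ ($v{\left(K,b \right)} = \left(-8\right) 18 = -144$)
$v{\left(286,452 \right)} + \frac{1}{-49513} = -144 + \frac{1}{-49513} = -144 - \frac{1}{49513} = - \frac{7129873}{49513}$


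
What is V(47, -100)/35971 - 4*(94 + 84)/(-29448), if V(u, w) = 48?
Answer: 3378107/132409251 ≈ 0.025513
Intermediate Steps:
V(47, -100)/35971 - 4*(94 + 84)/(-29448) = 48/35971 - 4*(94 + 84)/(-29448) = 48*(1/35971) - 4*178*(-1/29448) = 48/35971 - 712*(-1/29448) = 48/35971 + 89/3681 = 3378107/132409251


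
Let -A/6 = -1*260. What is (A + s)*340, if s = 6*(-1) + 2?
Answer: 529040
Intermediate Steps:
s = -4 (s = -6 + 2 = -4)
A = 1560 (A = -(-6)*260 = -6*(-260) = 1560)
(A + s)*340 = (1560 - 4)*340 = 1556*340 = 529040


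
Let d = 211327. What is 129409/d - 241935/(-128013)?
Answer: 22564477354/9017534417 ≈ 2.5023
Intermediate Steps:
129409/d - 241935/(-128013) = 129409/211327 - 241935/(-128013) = 129409*(1/211327) - 241935*(-1/128013) = 129409/211327 + 80645/42671 = 22564477354/9017534417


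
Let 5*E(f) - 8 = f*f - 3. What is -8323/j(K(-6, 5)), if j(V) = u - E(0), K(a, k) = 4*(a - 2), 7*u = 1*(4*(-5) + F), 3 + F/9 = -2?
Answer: 58261/72 ≈ 809.18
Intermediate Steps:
F = -45 (F = -27 + 9*(-2) = -27 - 18 = -45)
u = -65/7 (u = (1*(4*(-5) - 45))/7 = (1*(-20 - 45))/7 = (1*(-65))/7 = (⅐)*(-65) = -65/7 ≈ -9.2857)
K(a, k) = -8 + 4*a (K(a, k) = 4*(-2 + a) = -8 + 4*a)
E(f) = 1 + f²/5 (E(f) = 8/5 + (f*f - 3)/5 = 8/5 + (f² - 3)/5 = 8/5 + (-3 + f²)/5 = 8/5 + (-⅗ + f²/5) = 1 + f²/5)
j(V) = -72/7 (j(V) = -65/7 - (1 + (⅕)*0²) = -65/7 - (1 + (⅕)*0) = -65/7 - (1 + 0) = -65/7 - 1*1 = -65/7 - 1 = -72/7)
-8323/j(K(-6, 5)) = -8323/(-72/7) = -8323*(-7/72) = 58261/72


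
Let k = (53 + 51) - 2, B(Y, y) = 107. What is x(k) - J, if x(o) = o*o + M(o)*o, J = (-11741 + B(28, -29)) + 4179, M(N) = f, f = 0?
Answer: 17859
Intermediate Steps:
M(N) = 0
k = 102 (k = 104 - 2 = 102)
J = -7455 (J = (-11741 + 107) + 4179 = -11634 + 4179 = -7455)
x(o) = o**2 (x(o) = o*o + 0*o = o**2 + 0 = o**2)
x(k) - J = 102**2 - 1*(-7455) = 10404 + 7455 = 17859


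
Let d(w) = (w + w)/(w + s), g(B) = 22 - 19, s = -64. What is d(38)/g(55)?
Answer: -38/39 ≈ -0.97436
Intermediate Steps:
g(B) = 3
d(w) = 2*w/(-64 + w) (d(w) = (w + w)/(w - 64) = (2*w)/(-64 + w) = 2*w/(-64 + w))
d(38)/g(55) = (2*38/(-64 + 38))/3 = (2*38/(-26))*(1/3) = (2*38*(-1/26))*(1/3) = -38/13*1/3 = -38/39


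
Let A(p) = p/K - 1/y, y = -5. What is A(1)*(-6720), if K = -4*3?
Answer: -784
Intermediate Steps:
K = -12
A(p) = ⅕ - p/12 (A(p) = p/(-12) - 1/(-5) = p*(-1/12) - 1*(-⅕) = -p/12 + ⅕ = ⅕ - p/12)
A(1)*(-6720) = (⅕ - 1/12*1)*(-6720) = (⅕ - 1/12)*(-6720) = (7/60)*(-6720) = -784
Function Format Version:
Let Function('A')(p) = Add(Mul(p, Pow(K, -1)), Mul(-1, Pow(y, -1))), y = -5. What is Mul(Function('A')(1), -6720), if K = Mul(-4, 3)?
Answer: -784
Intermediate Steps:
K = -12
Function('A')(p) = Add(Rational(1, 5), Mul(Rational(-1, 12), p)) (Function('A')(p) = Add(Mul(p, Pow(-12, -1)), Mul(-1, Pow(-5, -1))) = Add(Mul(p, Rational(-1, 12)), Mul(-1, Rational(-1, 5))) = Add(Mul(Rational(-1, 12), p), Rational(1, 5)) = Add(Rational(1, 5), Mul(Rational(-1, 12), p)))
Mul(Function('A')(1), -6720) = Mul(Add(Rational(1, 5), Mul(Rational(-1, 12), 1)), -6720) = Mul(Add(Rational(1, 5), Rational(-1, 12)), -6720) = Mul(Rational(7, 60), -6720) = -784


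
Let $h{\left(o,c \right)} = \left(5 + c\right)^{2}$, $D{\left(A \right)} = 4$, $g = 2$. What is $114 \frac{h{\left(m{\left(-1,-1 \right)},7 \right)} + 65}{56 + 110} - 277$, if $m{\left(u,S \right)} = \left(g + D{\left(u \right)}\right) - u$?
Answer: $- \frac{11078}{83} \approx -133.47$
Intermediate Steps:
$m{\left(u,S \right)} = 6 - u$ ($m{\left(u,S \right)} = \left(2 + 4\right) - u = 6 - u$)
$114 \frac{h{\left(m{\left(-1,-1 \right)},7 \right)} + 65}{56 + 110} - 277 = 114 \frac{\left(5 + 7\right)^{2} + 65}{56 + 110} - 277 = 114 \frac{12^{2} + 65}{166} - 277 = 114 \left(144 + 65\right) \frac{1}{166} - 277 = 114 \cdot 209 \cdot \frac{1}{166} - 277 = 114 \cdot \frac{209}{166} - 277 = \frac{11913}{83} - 277 = - \frac{11078}{83}$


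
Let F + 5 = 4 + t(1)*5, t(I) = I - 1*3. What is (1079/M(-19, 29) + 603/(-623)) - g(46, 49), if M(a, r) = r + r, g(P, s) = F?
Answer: 1034717/36134 ≈ 28.636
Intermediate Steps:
t(I) = -3 + I (t(I) = I - 3 = -3 + I)
F = -11 (F = -5 + (4 + (-3 + 1)*5) = -5 + (4 - 2*5) = -5 + (4 - 10) = -5 - 6 = -11)
g(P, s) = -11
M(a, r) = 2*r
(1079/M(-19, 29) + 603/(-623)) - g(46, 49) = (1079/((2*29)) + 603/(-623)) - 1*(-11) = (1079/58 + 603*(-1/623)) + 11 = (1079*(1/58) - 603/623) + 11 = (1079/58 - 603/623) + 11 = 637243/36134 + 11 = 1034717/36134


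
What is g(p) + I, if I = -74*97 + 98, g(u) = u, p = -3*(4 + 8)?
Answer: -7116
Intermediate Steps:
p = -36 (p = -3*12 = -36)
I = -7080 (I = -7178 + 98 = -7080)
g(p) + I = -36 - 7080 = -7116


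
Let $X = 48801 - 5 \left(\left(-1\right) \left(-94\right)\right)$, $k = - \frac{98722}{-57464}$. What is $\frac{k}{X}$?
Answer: $\frac{49361}{1388646292} \approx 3.5546 \cdot 10^{-5}$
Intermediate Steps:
$k = \frac{49361}{28732}$ ($k = \left(-98722\right) \left(- \frac{1}{57464}\right) = \frac{49361}{28732} \approx 1.718$)
$X = 48331$ ($X = 48801 - 470 = 48331$)
$\frac{k}{X} = \frac{49361}{28732 \cdot 48331} = \frac{49361}{28732} \cdot \frac{1}{48331} = \frac{49361}{1388646292}$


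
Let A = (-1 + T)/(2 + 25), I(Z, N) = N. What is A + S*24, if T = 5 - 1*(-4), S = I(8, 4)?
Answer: 2600/27 ≈ 96.296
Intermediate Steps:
S = 4
T = 9 (T = 5 + 4 = 9)
A = 8/27 (A = (-1 + 9)/(2 + 25) = 8/27 ≈ 0.29630)
A + S*24 = 8/27 + 4*24 = 8/27 + 96 = 2600/27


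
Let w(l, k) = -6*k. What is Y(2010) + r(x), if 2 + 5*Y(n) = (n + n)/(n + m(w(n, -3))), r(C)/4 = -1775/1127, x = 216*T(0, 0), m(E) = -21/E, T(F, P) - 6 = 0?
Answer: -427865722/67918655 ≈ -6.2997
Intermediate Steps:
T(F, P) = 6 (T(F, P) = 6 + 0 = 6)
x = 1296 (x = 216*6 = 1296)
r(C) = -7100/1127 (r(C) = 4*(-1775/1127) = -7100/1127)
Y(n) = -⅖ + 2*n/(5*(-7/6 + n)) (Y(n) = -⅖ + ((n + n)/(n - 21/((-6*(-3)))))/5 = -⅖ + ((2*n)/(n - 21/18))/5 = -⅖ + ((2*n)/(n - 21*1/18))/5 = -⅖ + ((2*n)/(n - 7/6))/5 = -⅖ + ((2*n)/(-7/6 + n))/5 = -⅖ + (2*n/(-7/6 + n))/5 = -⅖ + 2*n/(5*(-7/6 + n)))
Y(2010) + r(x) = 14/(5*(-7 + 6*2010)) - 7100/1127 = 14/(5*(-7 + 12060)) - 7100/1127 = (14/5)/12053 - 7100/1127 = (14/5)*(1/12053) - 7100/1127 = 14/60265 - 7100/1127 = -427865722/67918655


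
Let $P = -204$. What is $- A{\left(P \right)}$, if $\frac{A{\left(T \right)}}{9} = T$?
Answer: $1836$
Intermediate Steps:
$A{\left(T \right)} = 9 T$
$- A{\left(P \right)} = - 9 \left(-204\right) = \left(-1\right) \left(-1836\right) = 1836$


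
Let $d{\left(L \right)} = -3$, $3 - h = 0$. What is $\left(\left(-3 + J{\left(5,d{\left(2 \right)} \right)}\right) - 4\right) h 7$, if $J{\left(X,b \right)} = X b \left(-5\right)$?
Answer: $1428$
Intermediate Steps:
$h = 3$ ($h = 3 - 0 = 3 + 0 = 3$)
$J{\left(X,b \right)} = - 5 X b$
$\left(\left(-3 + J{\left(5,d{\left(2 \right)} \right)}\right) - 4\right) h 7 = \left(\left(-3 - 25 \left(-3\right)\right) - 4\right) 3 \cdot 7 = \left(\left(-3 + 75\right) - 4\right) 3 \cdot 7 = \left(72 - 4\right) 3 \cdot 7 = 68 \cdot 3 \cdot 7 = 204 \cdot 7 = 1428$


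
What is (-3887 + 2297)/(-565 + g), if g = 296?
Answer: 1590/269 ≈ 5.9108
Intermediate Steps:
(-3887 + 2297)/(-565 + g) = (-3887 + 2297)/(-565 + 296) = -1590/(-269) = -1590*(-1/269) = 1590/269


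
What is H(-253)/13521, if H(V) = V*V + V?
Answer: 21252/4507 ≈ 4.7153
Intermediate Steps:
H(V) = V + V² (H(V) = V² + V = V + V²)
H(-253)/13521 = -253*(1 - 253)/13521 = -253*(-252)*(1/13521) = 63756*(1/13521) = 21252/4507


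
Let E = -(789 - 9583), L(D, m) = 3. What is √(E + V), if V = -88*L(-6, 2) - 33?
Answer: √8497 ≈ 92.179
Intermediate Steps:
E = 8794 (E = -1*(-8794) = 8794)
V = -297 (V = -88*3 - 33 = -264 - 33 = -297)
√(E + V) = √(8794 - 297) = √8497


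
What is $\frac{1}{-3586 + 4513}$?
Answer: $\frac{1}{927} \approx 0.0010787$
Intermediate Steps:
$\frac{1}{-3586 + 4513} = \frac{1}{927}$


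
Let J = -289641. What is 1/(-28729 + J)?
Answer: -1/318370 ≈ -3.1410e-6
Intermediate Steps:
1/(-28729 + J) = 1/(-28729 - 289641) = 1/(-318370) = -1/318370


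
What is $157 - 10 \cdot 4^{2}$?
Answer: $-3$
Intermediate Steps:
$157 - 10 \cdot 4^{2} = 157 - 160 = -3$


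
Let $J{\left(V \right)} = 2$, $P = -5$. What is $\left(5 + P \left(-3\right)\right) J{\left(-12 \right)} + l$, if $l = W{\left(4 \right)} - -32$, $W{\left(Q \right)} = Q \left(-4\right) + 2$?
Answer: $58$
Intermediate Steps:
$W{\left(Q \right)} = 2 - 4 Q$ ($W{\left(Q \right)} = - 4 Q + 2 = 2 - 4 Q$)
$l = 18$ ($l = \left(2 - 16\right) - -32 = \left(2 - 16\right) + 32 = -14 + 32 = 18$)
$\left(5 + P \left(-3\right)\right) J{\left(-12 \right)} + l = \left(5 - -15\right) 2 + 18 = \left(5 + 15\right) 2 + 18 = 20 \cdot 2 + 18 = 40 + 18 = 58$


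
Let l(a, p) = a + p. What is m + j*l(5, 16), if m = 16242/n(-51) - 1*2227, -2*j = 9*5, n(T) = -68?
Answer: -49952/17 ≈ -2938.4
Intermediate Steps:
j = -45/2 (j = -9*5/2 = -½*45 = -45/2 ≈ -22.500)
m = -83839/34 (m = 16242/(-68) - 1*2227 = 16242*(-1/68) - 2227 = -8121/34 - 2227 = -83839/34 ≈ -2465.9)
m + j*l(5, 16) = -83839/34 - 45*(5 + 16)/2 = -83839/34 - 45/2*21 = -83839/34 - 945/2 = -49952/17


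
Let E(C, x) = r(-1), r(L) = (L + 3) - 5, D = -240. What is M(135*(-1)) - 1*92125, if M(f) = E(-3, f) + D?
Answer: -92368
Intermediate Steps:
r(L) = -2 + L (r(L) = (3 + L) - 5 = -2 + L)
E(C, x) = -3 (E(C, x) = -2 - 1 = -3)
M(f) = -243 (M(f) = -3 - 240 = -243)
M(135*(-1)) - 1*92125 = -243 - 1*92125 = -243 - 92125 = -92368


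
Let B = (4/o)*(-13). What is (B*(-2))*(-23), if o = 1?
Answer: -2392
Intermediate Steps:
B = -52 (B = (4/1)*(-13) = (4*1)*(-13) = 4*(-13) = -52)
(B*(-2))*(-23) = -52*(-2)*(-23) = 104*(-23) = -2392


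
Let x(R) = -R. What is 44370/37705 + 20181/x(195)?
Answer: -50151497/490165 ≈ -102.32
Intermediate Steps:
44370/37705 + 20181/x(195) = 44370/37705 + 20181/((-1*195)) = 44370*(1/37705) + 20181/(-195) = 8874/7541 + 20181*(-1/195) = 8874/7541 - 6727/65 = -50151497/490165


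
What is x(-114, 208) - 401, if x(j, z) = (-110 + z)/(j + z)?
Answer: -18798/47 ≈ -399.96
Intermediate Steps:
x(j, z) = (-110 + z)/(j + z)
x(-114, 208) - 401 = (-110 + 208)/(-114 + 208) - 401 = 98/94 - 401 = (1/94)*98 - 401 = 49/47 - 401 = -18798/47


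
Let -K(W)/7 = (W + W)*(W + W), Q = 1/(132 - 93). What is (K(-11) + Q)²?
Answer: 17458601161/1521 ≈ 1.1478e+7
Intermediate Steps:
Q = 1/39 ≈ 0.025641
K(W) = -28*W² (K(W) = -7*(W + W)*(W + W) = -7*2*W*2*W = -28*W²)
(K(-11) + Q)² = (-28*(-11)² + 1/39)² = (-28*121 + 1/39)² = (-3388 + 1/39)² = (-132131/39)² = 17458601161/1521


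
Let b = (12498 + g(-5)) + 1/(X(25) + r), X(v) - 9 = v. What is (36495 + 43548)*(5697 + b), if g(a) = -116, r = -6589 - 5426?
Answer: 17337673833414/11981 ≈ 1.4471e+9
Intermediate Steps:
X(v) = 9 + v
r = -12015
b = 148348741/11981 (b = (12498 - 116) + 1/((9 + 25) - 12015) = 12382 + 1/(34 - 12015) = 12382 + 1/(-11981) = 12382 - 1/11981 = 148348741/11981 ≈ 12382.)
(36495 + 43548)*(5697 + b) = (36495 + 43548)*(5697 + 148348741/11981) = 80043*(216604498/11981) = 17337673833414/11981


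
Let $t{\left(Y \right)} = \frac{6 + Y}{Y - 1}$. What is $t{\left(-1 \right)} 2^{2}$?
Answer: $-10$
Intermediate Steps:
$t{\left(Y \right)} = \frac{6 + Y}{-1 + Y}$
$t{\left(-1 \right)} 2^{2} = \frac{6 - 1}{-1 - 1} \cdot 2^{2} = \frac{1}{-2} \cdot 5 \cdot 4 = \left(- \frac{1}{2}\right) 5 \cdot 4 = \left(- \frac{5}{2}\right) 4 = -10$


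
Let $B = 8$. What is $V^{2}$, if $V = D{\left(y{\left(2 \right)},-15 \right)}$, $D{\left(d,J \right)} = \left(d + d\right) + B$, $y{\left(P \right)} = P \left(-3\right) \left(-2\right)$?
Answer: $1024$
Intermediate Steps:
$y{\left(P \right)} = 6 P$ ($y{\left(P \right)} = - 3 P \left(-2\right) = 6 P$)
$D{\left(d,J \right)} = 8 + 2 d$ ($D{\left(d,J \right)} = \left(d + d\right) + 8 = 2 d + 8 = 8 + 2 d$)
$V = 32$ ($V = 8 + 2 \cdot 6 \cdot 2 = 8 + 2 \cdot 12 = 8 + 24 = 32$)
$V^{2} = 32^{2} = 1024$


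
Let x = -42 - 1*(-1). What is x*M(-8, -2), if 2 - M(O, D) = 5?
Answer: 123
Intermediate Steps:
x = -41 (x = -42 + 1 = -41)
M(O, D) = -3 (M(O, D) = 2 - 1*5 = 2 - 5 = -3)
x*M(-8, -2) = -41*(-3) = 123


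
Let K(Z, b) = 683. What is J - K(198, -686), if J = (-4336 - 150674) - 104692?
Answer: -260385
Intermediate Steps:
J = -259702 (J = -155010 - 104692 = -259702)
J - K(198, -686) = -259702 - 1*683 = -259702 - 683 = -260385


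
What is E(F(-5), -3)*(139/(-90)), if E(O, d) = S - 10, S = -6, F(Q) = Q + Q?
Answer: 1112/45 ≈ 24.711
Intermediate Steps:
F(Q) = 2*Q
E(O, d) = -16 (E(O, d) = -6 - 10 = -16)
E(F(-5), -3)*(139/(-90)) = -2224/(-90) = -2224*(-1)/90 = -16*(-139/90) = 1112/45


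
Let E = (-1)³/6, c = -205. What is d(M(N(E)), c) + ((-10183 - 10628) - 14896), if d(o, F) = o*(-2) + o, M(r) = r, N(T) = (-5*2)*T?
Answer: -107126/3 ≈ -35709.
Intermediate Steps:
E = -⅙ (E = -1*⅙ = -⅙ ≈ -0.16667)
N(T) = -10*T
d(o, F) = -o (d(o, F) = -2*o + o = -o)
d(M(N(E)), c) + ((-10183 - 10628) - 14896) = -(-10)*(-1)/6 + ((-10183 - 10628) - 14896) = -1*5/3 + (-20811 - 14896) = -5/3 - 35707 = -107126/3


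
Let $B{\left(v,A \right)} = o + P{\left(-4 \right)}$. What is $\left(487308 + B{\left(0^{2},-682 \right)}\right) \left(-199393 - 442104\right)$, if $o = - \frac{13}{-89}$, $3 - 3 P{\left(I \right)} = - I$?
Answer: $- \frac{83465935485442}{267} \approx -3.1261 \cdot 10^{11}$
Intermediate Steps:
$P{\left(I \right)} = 1 + \frac{I}{3}$ ($P{\left(I \right)} = 1 - \frac{\left(-1\right) I}{3} = 1 + \frac{I}{3}$)
$o = \frac{13}{89}$ ($o = \left(-13\right) \left(- \frac{1}{89}\right) = \frac{13}{89} \approx 0.14607$)
$B{\left(v,A \right)} = - \frac{50}{267}$ ($B{\left(v,A \right)} = \frac{13}{89} + \left(1 + \frac{1}{3} \left(-4\right)\right) = \frac{13}{89} + \left(1 - \frac{4}{3}\right) = \frac{13}{89} - \frac{1}{3} = - \frac{50}{267}$)
$\left(487308 + B{\left(0^{2},-682 \right)}\right) \left(-199393 - 442104\right) = \left(487308 - \frac{50}{267}\right) \left(-199393 - 442104\right) = \frac{130111186}{267} \left(-641497\right) = - \frac{83465935485442}{267}$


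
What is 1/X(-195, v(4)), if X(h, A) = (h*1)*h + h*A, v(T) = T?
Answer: 1/37245 ≈ 2.6849e-5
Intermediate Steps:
X(h, A) = h² + A*h (X(h, A) = h*h + A*h = h² + A*h)
1/X(-195, v(4)) = 1/(-195*(4 - 195)) = 1/(-195*(-191)) = 1/37245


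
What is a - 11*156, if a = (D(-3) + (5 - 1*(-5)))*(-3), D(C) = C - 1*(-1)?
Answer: -1740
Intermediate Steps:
D(C) = 1 + C (D(C) = C + 1 = 1 + C)
a = -24 (a = ((1 - 3) + (5 - 1*(-5)))*(-3) = (-2 + (5 + 5))*(-3) = (-2 + 10)*(-3) = 8*(-3) = -24)
a - 11*156 = -24 - 11*156 = -24 - 1716 = -1740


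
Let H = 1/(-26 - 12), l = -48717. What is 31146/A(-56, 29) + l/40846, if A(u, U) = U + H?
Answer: 16096521397/14990482 ≈ 1073.8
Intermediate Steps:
H = -1/38 (H = 1/(-38) = -1/38 ≈ -0.026316)
A(u, U) = -1/38 + U (A(u, U) = U - 1/38 = -1/38 + U)
31146/A(-56, 29) + l/40846 = 31146/(-1/38 + 29) - 48717/40846 = 31146/(1101/38) - 48717*1/40846 = 31146*(38/1101) - 48717/40846 = 394516/367 - 48717/40846 = 16096521397/14990482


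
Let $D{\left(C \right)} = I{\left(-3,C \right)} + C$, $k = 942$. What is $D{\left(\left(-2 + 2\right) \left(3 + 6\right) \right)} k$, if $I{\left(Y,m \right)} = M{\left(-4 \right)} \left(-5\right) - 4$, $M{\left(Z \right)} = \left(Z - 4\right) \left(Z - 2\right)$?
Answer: $-229848$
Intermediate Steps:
$M{\left(Z \right)} = \left(-4 + Z\right) \left(-2 + Z\right)$
$I{\left(Y,m \right)} = -244$ ($I{\left(Y,m \right)} = \left(8 + \left(-4\right)^{2} - -24\right) \left(-5\right) - 4 = \left(8 + 16 + 24\right) \left(-5\right) - 4 = 48 \left(-5\right) - 4 = -240 - 4 = -244$)
$D{\left(C \right)} = -244 + C$
$D{\left(\left(-2 + 2\right) \left(3 + 6\right) \right)} k = \left(-244 + \left(-2 + 2\right) \left(3 + 6\right)\right) 942 = \left(-244 + 0 \cdot 9\right) 942 = \left(-244 + 0\right) 942 = \left(-244\right) 942 = -229848$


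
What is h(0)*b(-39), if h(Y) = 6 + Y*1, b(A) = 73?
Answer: 438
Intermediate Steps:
h(Y) = 6 + Y
h(0)*b(-39) = (6 + 0)*73 = 6*73 = 438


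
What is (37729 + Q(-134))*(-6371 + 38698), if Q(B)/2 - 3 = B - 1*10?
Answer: 1210549169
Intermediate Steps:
Q(B) = -14 + 2*B (Q(B) = 6 + 2*(B - 1*10) = 6 + 2*(B - 10) = 6 + 2*(-10 + B) = 6 + (-20 + 2*B) = -14 + 2*B)
(37729 + Q(-134))*(-6371 + 38698) = (37729 + (-14 + 2*(-134)))*(-6371 + 38698) = (37729 + (-14 - 268))*32327 = (37729 - 282)*32327 = 37447*32327 = 1210549169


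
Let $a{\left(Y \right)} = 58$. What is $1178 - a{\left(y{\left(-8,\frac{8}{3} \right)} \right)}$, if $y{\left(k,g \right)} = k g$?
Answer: $1120$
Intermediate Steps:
$y{\left(k,g \right)} = g k$
$1178 - a{\left(y{\left(-8,\frac{8}{3} \right)} \right)} = 1178 - 58 = 1120$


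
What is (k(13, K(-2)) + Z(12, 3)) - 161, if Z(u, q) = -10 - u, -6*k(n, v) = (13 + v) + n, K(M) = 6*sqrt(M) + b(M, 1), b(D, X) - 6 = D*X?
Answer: -188 - I*sqrt(2) ≈ -188.0 - 1.4142*I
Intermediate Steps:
b(D, X) = 6 + D*X
K(M) = 6 + M + 6*sqrt(M) (K(M) = 6*sqrt(M) + (6 + M*1) = 6*sqrt(M) + (6 + M) = 6 + M + 6*sqrt(M))
k(n, v) = -13/6 - n/6 - v/6 (k(n, v) = -((13 + v) + n)/6 = -(13 + n + v)/6 = -13/6 - n/6 - v/6)
(k(13, K(-2)) + Z(12, 3)) - 161 = ((-13/6 - 1/6*13 - (6 - 2 + 6*sqrt(-2))/6) + (-10 - 1*12)) - 161 = ((-13/6 - 13/6 - (6 - 2 + 6*(I*sqrt(2)))/6) + (-10 - 12)) - 161 = ((-13/6 - 13/6 - (6 - 2 + 6*I*sqrt(2))/6) - 22) - 161 = ((-13/6 - 13/6 - (4 + 6*I*sqrt(2))/6) - 22) - 161 = ((-13/6 - 13/6 + (-2/3 - I*sqrt(2))) - 22) - 161 = ((-5 - I*sqrt(2)) - 22) - 161 = (-27 - I*sqrt(2)) - 161 = -188 - I*sqrt(2)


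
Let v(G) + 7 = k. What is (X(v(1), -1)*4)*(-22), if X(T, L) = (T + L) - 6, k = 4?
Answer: 880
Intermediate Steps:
v(G) = -3 (v(G) = -7 + 4 = -3)
X(T, L) = -6 + L + T (X(T, L) = (L + T) - 6 = -6 + L + T)
(X(v(1), -1)*4)*(-22) = ((-6 - 1 - 3)*4)*(-22) = -10*4*(-22) = -40*(-22) = 880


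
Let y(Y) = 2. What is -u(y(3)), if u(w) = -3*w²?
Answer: 12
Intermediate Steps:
-u(y(3)) = -(-3)*2² = -(-3)*4 = -1*(-12) = 12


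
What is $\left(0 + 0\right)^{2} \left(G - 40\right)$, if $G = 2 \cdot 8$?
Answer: $0$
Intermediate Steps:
$G = 16$
$\left(0 + 0\right)^{2} \left(G - 40\right) = \left(0 + 0\right)^{2} \left(16 - 40\right) = 0^{2} \left(-24\right) = 0 \left(-24\right) = 0$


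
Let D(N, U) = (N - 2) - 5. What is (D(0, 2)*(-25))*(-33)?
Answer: -5775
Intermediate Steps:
D(N, U) = -7 + N (D(N, U) = (-2 + N) - 5 = -7 + N)
(D(0, 2)*(-25))*(-33) = ((-7 + 0)*(-25))*(-33) = -7*(-25)*(-33) = 175*(-33) = -5775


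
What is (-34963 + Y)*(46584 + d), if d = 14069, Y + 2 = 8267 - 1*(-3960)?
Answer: -1379127914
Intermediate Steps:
Y = 12225 (Y = -2 + (8267 - 1*(-3960)) = -2 + (8267 + 3960) = -2 + 12227 = 12225)
(-34963 + Y)*(46584 + d) = (-34963 + 12225)*(46584 + 14069) = -22738*60653 = -1379127914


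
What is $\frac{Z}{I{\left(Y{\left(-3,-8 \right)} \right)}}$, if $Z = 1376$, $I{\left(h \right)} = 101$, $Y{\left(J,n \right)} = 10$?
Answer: $\frac{1376}{101} \approx 13.624$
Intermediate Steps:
$\frac{Z}{I{\left(Y{\left(-3,-8 \right)} \right)}} = \frac{1376}{101}$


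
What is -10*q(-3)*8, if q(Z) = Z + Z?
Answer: 480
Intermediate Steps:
q(Z) = 2*Z
-10*q(-3)*8 = -20*(-3)*8 = -10*(-6)*8 = 60*8 = 480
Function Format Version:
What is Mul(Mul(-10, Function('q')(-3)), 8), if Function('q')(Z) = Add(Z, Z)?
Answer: 480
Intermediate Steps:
Function('q')(Z) = Mul(2, Z)
Mul(Mul(-10, Function('q')(-3)), 8) = Mul(Mul(-10, Mul(2, -3)), 8) = Mul(Mul(-10, -6), 8) = Mul(60, 8) = 480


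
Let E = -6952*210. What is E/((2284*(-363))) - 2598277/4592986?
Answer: 34478647323/28848545066 ≈ 1.1952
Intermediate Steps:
E = -1459920
E/((2284*(-363))) - 2598277/4592986 = -1459920/(2284*(-363)) - 2598277/4592986 = -1459920/(-829092) - 2598277*1/4592986 = -1459920*(-1/829092) - 2598277/4592986 = 11060/6281 - 2598277/4592986 = 34478647323/28848545066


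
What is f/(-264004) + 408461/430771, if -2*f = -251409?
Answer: 107370969349/227450534168 ≈ 0.47206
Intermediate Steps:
f = 251409/2 (f = -½*(-251409) = 251409/2 ≈ 1.2570e+5)
f/(-264004) + 408461/430771 = (251409/2)/(-264004) + 408461/430771 = (251409/2)*(-1/264004) + 408461*(1/430771) = -251409/528008 + 408461/430771 = 107370969349/227450534168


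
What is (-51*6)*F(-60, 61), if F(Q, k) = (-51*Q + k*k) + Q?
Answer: -2056626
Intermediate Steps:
F(Q, k) = k² - 50*Q (F(Q, k) = (-51*Q + k²) + Q = (k² - 51*Q) + Q = k² - 50*Q)
(-51*6)*F(-60, 61) = (-51*6)*(61² - 50*(-60)) = -306*(3721 + 3000) = -306*6721 = -2056626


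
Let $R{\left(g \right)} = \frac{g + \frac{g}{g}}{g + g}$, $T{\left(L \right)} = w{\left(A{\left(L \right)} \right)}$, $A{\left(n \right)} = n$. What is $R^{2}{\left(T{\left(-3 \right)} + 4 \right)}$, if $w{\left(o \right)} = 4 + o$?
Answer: $\frac{9}{25} \approx 0.36$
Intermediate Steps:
$T{\left(L \right)} = 4 + L$
$R{\left(g \right)} = \frac{1 + g}{2 g}$ ($R{\left(g \right)} = \frac{g + 1}{2 g} = \left(1 + g\right) \frac{1}{2 g} = \frac{1 + g}{2 g}$)
$R^{2}{\left(T{\left(-3 \right)} + 4 \right)} = \left(\frac{1 + \left(\left(4 - 3\right) + 4\right)}{2 \left(\left(4 - 3\right) + 4\right)}\right)^{2} = \left(\frac{1 + \left(1 + 4\right)}{2 \left(1 + 4\right)}\right)^{2} = \left(\frac{1 + 5}{2 \cdot 5}\right)^{2} = \left(\frac{1}{2} \cdot \frac{1}{5} \cdot 6\right)^{2} = \left(\frac{3}{5}\right)^{2} = \frac{9}{25}$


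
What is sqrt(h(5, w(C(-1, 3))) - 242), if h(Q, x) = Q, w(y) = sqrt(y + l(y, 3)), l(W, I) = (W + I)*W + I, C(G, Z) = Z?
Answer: I*sqrt(237) ≈ 15.395*I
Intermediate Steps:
l(W, I) = I + W*(I + W) (l(W, I) = (I + W)*W + I = W*(I + W) + I = I + W*(I + W))
w(y) = sqrt(3 + y**2 + 4*y) (w(y) = sqrt(y + (3 + y**2 + 3*y)) = sqrt(3 + y**2 + 4*y))
sqrt(h(5, w(C(-1, 3))) - 242) = sqrt(5 - 242) = sqrt(-237) = I*sqrt(237)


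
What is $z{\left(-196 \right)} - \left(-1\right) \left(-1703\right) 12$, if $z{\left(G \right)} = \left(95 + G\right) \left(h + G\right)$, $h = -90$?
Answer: $8450$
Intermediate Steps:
$z{\left(G \right)} = \left(-90 + G\right) \left(95 + G\right)$ ($z{\left(G \right)} = \left(95 + G\right) \left(-90 + G\right) = \left(-90 + G\right) \left(95 + G\right)$)
$z{\left(-196 \right)} - \left(-1\right) \left(-1703\right) 12 = \left(-8550 + \left(-196\right)^{2} + 5 \left(-196\right)\right) - \left(-1\right) \left(-1703\right) 12 = \left(-8550 + 38416 - 980\right) - 1703 \cdot 12 = 28886 - 20436 = 8450$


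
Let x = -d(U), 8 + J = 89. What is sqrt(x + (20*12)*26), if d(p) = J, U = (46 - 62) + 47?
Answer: sqrt(6159) ≈ 78.479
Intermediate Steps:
J = 81 (J = -8 + 89 = 81)
U = 31 (U = -16 + 47 = 31)
d(p) = 81
x = -81 (x = -1*81 = -81)
sqrt(x + (20*12)*26) = sqrt(-81 + (20*12)*26) = sqrt(-81 + 240*26) = sqrt(-81 + 6240) = sqrt(6159)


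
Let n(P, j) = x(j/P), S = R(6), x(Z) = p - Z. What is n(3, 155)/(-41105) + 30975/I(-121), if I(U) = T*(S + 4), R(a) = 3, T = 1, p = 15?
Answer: 109133797/24663 ≈ 4425.0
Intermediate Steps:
x(Z) = 15 - Z
S = 3
I(U) = 7 (I(U) = 1*(3 + 4) = 1*7 = 7)
n(P, j) = 15 - j/P
n(3, 155)/(-41105) + 30975/I(-121) = (15 - 1*155/3)/(-41105) + 30975/7 = (15 - 1*155*1/3)*(-1/41105) + 30975*(1/7) = (15 - 155/3)*(-1/41105) + 4425 = -110/3*(-1/41105) + 4425 = 22/24663 + 4425 = 109133797/24663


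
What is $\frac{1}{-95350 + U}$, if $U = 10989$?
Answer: $- \frac{1}{84361} \approx -1.1854 \cdot 10^{-5}$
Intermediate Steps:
$\frac{1}{-95350 + U} = \frac{1}{-95350 + 10989} = \frac{1}{-84361} = - \frac{1}{84361}$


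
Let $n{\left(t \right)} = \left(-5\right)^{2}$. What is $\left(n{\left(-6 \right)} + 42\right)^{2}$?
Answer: $4489$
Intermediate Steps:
$n{\left(t \right)} = 25$
$\left(n{\left(-6 \right)} + 42\right)^{2} = \left(25 + 42\right)^{2} = 67^{2} = 4489$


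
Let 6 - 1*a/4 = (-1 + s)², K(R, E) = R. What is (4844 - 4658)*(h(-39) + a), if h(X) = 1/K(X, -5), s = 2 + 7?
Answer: -561038/13 ≈ -43157.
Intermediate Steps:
s = 9
h(X) = 1/X
a = -232 (a = 24 - 4*(-1 + 9)² = 24 - 4*8² = 24 - 4*64 = 24 - 256 = -232)
(4844 - 4658)*(h(-39) + a) = (4844 - 4658)*(1/(-39) - 232) = 186*(-1/39 - 232) = 186*(-9049/39) = -561038/13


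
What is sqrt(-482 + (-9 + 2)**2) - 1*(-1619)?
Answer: 1619 + I*sqrt(433) ≈ 1619.0 + 20.809*I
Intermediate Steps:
sqrt(-482 + (-9 + 2)**2) - 1*(-1619) = sqrt(-482 + (-7)**2) + 1619 = sqrt(-482 + 49) + 1619 = sqrt(-433) + 1619 = I*sqrt(433) + 1619 = 1619 + I*sqrt(433)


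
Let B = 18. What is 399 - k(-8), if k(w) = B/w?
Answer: 1605/4 ≈ 401.25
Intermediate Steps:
k(w) = 18/w
399 - k(-8) = 399 - 18/(-8) = 399 - 18*(-1)/8 = 399 - 1*(-9/4) = 399 + 9/4 = 1605/4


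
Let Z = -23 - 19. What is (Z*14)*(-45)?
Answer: 26460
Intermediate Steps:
Z = -42
(Z*14)*(-45) = -42*14*(-45) = -588*(-45) = 26460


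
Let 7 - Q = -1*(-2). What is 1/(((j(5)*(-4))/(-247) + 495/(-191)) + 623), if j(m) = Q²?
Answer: 47177/29288106 ≈ 0.0016108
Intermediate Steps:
Q = 5 (Q = 7 - (-1)*(-2) = 7 - 1*2 = 7 - 2 = 5)
j(m) = 25 (j(m) = 5² = 25)
1/(((j(5)*(-4))/(-247) + 495/(-191)) + 623) = 1/(((25*(-4))/(-247) + 495/(-191)) + 623) = 1/((-100*(-1/247) + 495*(-1/191)) + 623) = 1/((100/247 - 495/191) + 623) = 1/(-103165/47177 + 623) = 1/(29288106/47177) = 47177/29288106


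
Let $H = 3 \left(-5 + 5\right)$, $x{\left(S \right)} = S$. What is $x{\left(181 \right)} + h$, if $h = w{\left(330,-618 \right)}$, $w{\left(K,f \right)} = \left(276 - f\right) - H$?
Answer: $1075$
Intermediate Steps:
$H = 0$ ($H = 3 \cdot 0 = 0$)
$w{\left(K,f \right)} = 276 - f$ ($w{\left(K,f \right)} = \left(276 - f\right) - 0 = \left(276 - f\right) + 0 = 276 - f$)
$h = 894$ ($h = 276 - -618 = 276 + 618 = 894$)
$x{\left(181 \right)} + h = 181 + 894 = 1075$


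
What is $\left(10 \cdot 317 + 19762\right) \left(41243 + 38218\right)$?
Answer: $1822199652$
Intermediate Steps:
$\left(10 \cdot 317 + 19762\right) \left(41243 + 38218\right) = \left(3170 + 19762\right) 79461 = 22932 \cdot 79461 = 1822199652$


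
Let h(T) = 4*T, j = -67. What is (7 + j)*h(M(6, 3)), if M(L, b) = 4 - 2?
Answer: -480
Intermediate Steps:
M(L, b) = 2
(7 + j)*h(M(6, 3)) = (7 - 67)*(4*2) = -60*8 = -480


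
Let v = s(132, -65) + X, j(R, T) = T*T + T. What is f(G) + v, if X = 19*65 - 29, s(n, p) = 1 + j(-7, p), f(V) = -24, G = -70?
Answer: 5343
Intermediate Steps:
j(R, T) = T + T² (j(R, T) = T² + T = T + T²)
s(n, p) = 1 + p*(1 + p)
X = 1206 (X = 1235 - 29 = 1206)
v = 5367 (v = (1 - 65*(1 - 65)) + 1206 = (1 - 65*(-64)) + 1206 = (1 + 4160) + 1206 = 4161 + 1206 = 5367)
f(G) + v = -24 + 5367 = 5343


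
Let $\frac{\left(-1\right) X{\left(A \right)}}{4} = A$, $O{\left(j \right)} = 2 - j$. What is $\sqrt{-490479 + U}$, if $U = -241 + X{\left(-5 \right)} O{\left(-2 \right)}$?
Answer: $4 i \sqrt{30665} \approx 700.46 i$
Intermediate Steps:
$X{\left(A \right)} = - 4 A$
$U = -161$ ($U = -241 + \left(-4\right) \left(-5\right) \left(2 - -2\right) = -241 + 20 \left(2 + 2\right) = -241 + 20 \cdot 4 = -241 + 80 = -161$)
$\sqrt{-490479 + U} = \sqrt{-490479 - 161} = \sqrt{-490640} = 4 i \sqrt{30665}$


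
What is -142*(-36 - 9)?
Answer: 6390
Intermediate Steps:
-142*(-36 - 9) = -142*(-45) = 6390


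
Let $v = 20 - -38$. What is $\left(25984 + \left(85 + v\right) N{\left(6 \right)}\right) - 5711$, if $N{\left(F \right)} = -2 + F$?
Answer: $20845$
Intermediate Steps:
$v = 58$ ($v = 20 + 38 = 58$)
$\left(25984 + \left(85 + v\right) N{\left(6 \right)}\right) - 5711 = \left(25984 + \left(85 + 58\right) \left(-2 + 6\right)\right) - 5711 = \left(25984 + 143 \cdot 4\right) - 5711 = \left(25984 + 572\right) - 5711 = 26556 - 5711 = 20845$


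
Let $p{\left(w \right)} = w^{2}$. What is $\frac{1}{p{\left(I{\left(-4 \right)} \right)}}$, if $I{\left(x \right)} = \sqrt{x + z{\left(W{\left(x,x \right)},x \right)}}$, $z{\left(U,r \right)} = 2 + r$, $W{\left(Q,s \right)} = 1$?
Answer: $- \frac{1}{6} \approx -0.16667$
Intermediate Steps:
$I{\left(x \right)} = \sqrt{2 + 2 x}$ ($I{\left(x \right)} = \sqrt{x + \left(2 + x\right)} = \sqrt{2 + 2 x}$)
$\frac{1}{p{\left(I{\left(-4 \right)} \right)}} = \frac{1}{\left(\sqrt{2 + 2 \left(-4\right)}\right)^{2}} = \frac{1}{\left(\sqrt{2 - 8}\right)^{2}} = \frac{1}{\left(\sqrt{-6}\right)^{2}} = \frac{1}{\left(i \sqrt{6}\right)^{2}} = \frac{1}{-6} = - \frac{1}{6}$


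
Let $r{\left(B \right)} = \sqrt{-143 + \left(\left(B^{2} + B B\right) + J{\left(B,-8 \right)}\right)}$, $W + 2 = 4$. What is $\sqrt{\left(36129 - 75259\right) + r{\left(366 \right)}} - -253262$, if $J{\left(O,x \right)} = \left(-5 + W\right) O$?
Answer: $253262 + \sqrt{-39130 + \sqrt{266671}} \approx 2.5326 \cdot 10^{5} + 196.5 i$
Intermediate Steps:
$W = 2$ ($W = -2 + 4 = 2$)
$J{\left(O,x \right)} = - 3 O$ ($J{\left(O,x \right)} = \left(-5 + 2\right) O = - 3 O$)
$r{\left(B \right)} = \sqrt{-143 - 3 B + 2 B^{2}}$ ($r{\left(B \right)} = \sqrt{-143 - \left(- B^{2} + 3 B - B B\right)} = \sqrt{-143 - \left(- 2 B^{2} + 3 B\right)} = \sqrt{-143 + \left(2 B^{2} - 3 B\right)} = \sqrt{-143 + \left(- 3 B + 2 B^{2}\right)} = \sqrt{-143 - 3 B + 2 B^{2}}$)
$\sqrt{\left(36129 - 75259\right) + r{\left(366 \right)}} - -253262 = \sqrt{\left(36129 - 75259\right) + \sqrt{-143 - 1098 + 2 \cdot 366^{2}}} - -253262 = \sqrt{-39130 + \sqrt{-143 - 1098 + 2 \cdot 133956}} + 253262 = \sqrt{-39130 + \sqrt{-143 - 1098 + 267912}} + 253262 = \sqrt{-39130 + \sqrt{266671}} + 253262 = 253262 + \sqrt{-39130 + \sqrt{266671}}$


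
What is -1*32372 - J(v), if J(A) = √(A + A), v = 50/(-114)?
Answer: -32372 - 5*I*√114/57 ≈ -32372.0 - 0.93659*I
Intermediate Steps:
v = -25/57 (v = 50*(-1/114) = -25/57 ≈ -0.43860)
J(A) = √2*√A (J(A) = √(2*A) = √2*√A)
-1*32372 - J(v) = -1*32372 - √2*√(-25/57) = -32372 - √2*5*I*√57/57 = -32372 - 5*I*√114/57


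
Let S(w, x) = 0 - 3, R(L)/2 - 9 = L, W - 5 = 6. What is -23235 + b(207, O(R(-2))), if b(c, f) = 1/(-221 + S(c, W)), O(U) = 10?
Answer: -5204641/224 ≈ -23235.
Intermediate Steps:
W = 11 (W = 5 + 6 = 11)
R(L) = 18 + 2*L
S(w, x) = -3
b(c, f) = -1/224 (b(c, f) = 1/(-221 - 3) = 1/(-224) = -1/224)
-23235 + b(207, O(R(-2))) = -23235 - 1/224 = -5204641/224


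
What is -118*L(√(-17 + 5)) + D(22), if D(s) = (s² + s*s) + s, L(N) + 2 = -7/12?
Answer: 7769/6 ≈ 1294.8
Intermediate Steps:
L(N) = -31/12 (L(N) = -2 - 7/12 = -31/12)
D(s) = s + 2*s² (D(s) = (s² + s²) + s = 2*s² + s = s + 2*s²)
-118*L(√(-17 + 5)) + D(22) = -118*(-31/12) + 22*(1 + 2*22) = 1829/6 + 22*(1 + 44) = 1829/6 + 22*45 = 1829/6 + 990 = 7769/6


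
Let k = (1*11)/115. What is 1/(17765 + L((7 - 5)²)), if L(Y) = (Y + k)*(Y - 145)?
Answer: 115/1976564 ≈ 5.8182e-5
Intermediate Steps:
k = 11/115 (k = 11*(1/115) = 11/115 ≈ 0.095652)
L(Y) = (-145 + Y)*(11/115 + Y) (L(Y) = (Y + 11/115)*(Y - 145) = (11/115 + Y)*(-145 + Y) = (-145 + Y)*(11/115 + Y))
1/(17765 + L((7 - 5)²)) = 1/(17765 + (-319/23 + ((7 - 5)²)² - 16664*(7 - 5)²/115)) = 1/(17765 + (-319/23 + (2²)² - 16664/115*2²)) = 1/(17765 + (-319/23 + 4² - 16664/115*4)) = 1/(17765 + (-319/23 + 16 - 66656/115)) = 1/(17765 - 66411/115) = 1/(1976564/115) = 115/1976564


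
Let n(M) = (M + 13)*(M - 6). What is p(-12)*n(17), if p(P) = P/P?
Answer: 330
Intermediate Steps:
p(P) = 1
n(M) = (-6 + M)*(13 + M) (n(M) = (13 + M)*(-6 + M) = (-6 + M)*(13 + M))
p(-12)*n(17) = 1*(-78 + 17² + 7*17) = 1*(-78 + 289 + 119) = 1*330 = 330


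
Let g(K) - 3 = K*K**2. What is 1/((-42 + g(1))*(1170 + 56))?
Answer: -1/46588 ≈ -2.1465e-5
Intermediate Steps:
g(K) = 3 + K**3 (g(K) = 3 + K*K**2 = 3 + K**3)
1/((-42 + g(1))*(1170 + 56)) = 1/((-42 + (3 + 1**3))*(1170 + 56)) = 1/((-42 + (3 + 1))*1226) = (1/1226)/(-42 + 4) = (1/1226)/(-38) = -1/38*1/1226 = -1/46588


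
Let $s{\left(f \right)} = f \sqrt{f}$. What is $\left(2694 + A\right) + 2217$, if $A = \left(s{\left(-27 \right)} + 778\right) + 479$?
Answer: $6168 - 81 i \sqrt{3} \approx 6168.0 - 140.3 i$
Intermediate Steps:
$s{\left(f \right)} = f^{\frac{3}{2}}$
$A = 1257 - 81 i \sqrt{3}$ ($A = \left(\left(-27\right)^{\frac{3}{2}} + 778\right) + 479 = \left(- 81 i \sqrt{3} + 778\right) + 479 = \left(778 - 81 i \sqrt{3}\right) + 479 = 1257 - 81 i \sqrt{3} \approx 1257.0 - 140.3 i$)
$\left(2694 + A\right) + 2217 = \left(2694 + \left(1257 - 81 i \sqrt{3}\right)\right) + 2217 = \left(3951 - 81 i \sqrt{3}\right) + 2217 = 6168 - 81 i \sqrt{3}$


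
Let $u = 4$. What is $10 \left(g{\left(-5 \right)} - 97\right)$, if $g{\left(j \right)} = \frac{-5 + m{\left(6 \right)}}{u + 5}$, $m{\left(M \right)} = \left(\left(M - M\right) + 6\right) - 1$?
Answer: $-970$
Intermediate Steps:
$m{\left(M \right)} = 5$ ($m{\left(M \right)} = \left(0 + 6\right) - 1 = 6 - 1 = 5$)
$g{\left(j \right)} = 0$ ($g{\left(j \right)} = \frac{-5 + 5}{4 + 5} = \frac{0}{9} = 0 \cdot \frac{1}{9} = 0$)
$10 \left(g{\left(-5 \right)} - 97\right) = 10 \left(0 - 97\right) = 10 \left(-97\right) = -970$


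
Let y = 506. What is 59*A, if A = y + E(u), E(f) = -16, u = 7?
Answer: 28910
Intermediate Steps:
A = 490 (A = 506 - 16 = 490)
59*A = 59*490 = 28910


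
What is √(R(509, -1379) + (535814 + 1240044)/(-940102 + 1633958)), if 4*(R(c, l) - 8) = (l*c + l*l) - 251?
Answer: √2255831581896023/86732 ≈ 547.61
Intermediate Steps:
R(c, l) = -219/4 + l²/4 + c*l/4 (R(c, l) = 8 + ((l*c + l*l) - 251)/4 = 8 + ((c*l + l²) - 251)/4 = 8 + ((l² + c*l) - 251)/4 = 8 + (-251 + l² + c*l)/4 = 8 + (-251/4 + l²/4 + c*l/4) = -219/4 + l²/4 + c*l/4)
√(R(509, -1379) + (535814 + 1240044)/(-940102 + 1633958)) = √((-219/4 + (¼)*(-1379)² + (¼)*509*(-1379)) + (535814 + 1240044)/(-940102 + 1633958)) = √((-219/4 + (¼)*1901641 - 701911/4) + 1775858/693856) = √((-219/4 + 1901641/4 - 701911/4) + 1775858*(1/693856)) = √(1199511/4 + 887929/346928) = √(104036875981/346928) = √2255831581896023/86732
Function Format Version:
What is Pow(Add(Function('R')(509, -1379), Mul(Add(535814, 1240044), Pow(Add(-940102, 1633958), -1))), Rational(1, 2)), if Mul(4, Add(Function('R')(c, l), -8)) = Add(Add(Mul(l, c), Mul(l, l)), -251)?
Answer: Mul(Rational(1, 86732), Pow(2255831581896023, Rational(1, 2))) ≈ 547.61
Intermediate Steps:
Function('R')(c, l) = Add(Rational(-219, 4), Mul(Rational(1, 4), Pow(l, 2)), Mul(Rational(1, 4), c, l)) (Function('R')(c, l) = Add(8, Mul(Rational(1, 4), Add(Add(Mul(l, c), Mul(l, l)), -251))) = Add(8, Mul(Rational(1, 4), Add(Add(Mul(c, l), Pow(l, 2)), -251))) = Add(8, Mul(Rational(1, 4), Add(Add(Pow(l, 2), Mul(c, l)), -251))) = Add(8, Mul(Rational(1, 4), Add(-251, Pow(l, 2), Mul(c, l)))) = Add(8, Add(Rational(-251, 4), Mul(Rational(1, 4), Pow(l, 2)), Mul(Rational(1, 4), c, l))) = Add(Rational(-219, 4), Mul(Rational(1, 4), Pow(l, 2)), Mul(Rational(1, 4), c, l)))
Pow(Add(Function('R')(509, -1379), Mul(Add(535814, 1240044), Pow(Add(-940102, 1633958), -1))), Rational(1, 2)) = Pow(Add(Add(Rational(-219, 4), Mul(Rational(1, 4), Pow(-1379, 2)), Mul(Rational(1, 4), 509, -1379)), Mul(Add(535814, 1240044), Pow(Add(-940102, 1633958), -1))), Rational(1, 2)) = Pow(Add(Add(Rational(-219, 4), Mul(Rational(1, 4), 1901641), Rational(-701911, 4)), Mul(1775858, Pow(693856, -1))), Rational(1, 2)) = Pow(Add(Add(Rational(-219, 4), Rational(1901641, 4), Rational(-701911, 4)), Mul(1775858, Rational(1, 693856))), Rational(1, 2)) = Pow(Add(Rational(1199511, 4), Rational(887929, 346928)), Rational(1, 2)) = Pow(Rational(104036875981, 346928), Rational(1, 2)) = Mul(Rational(1, 86732), Pow(2255831581896023, Rational(1, 2)))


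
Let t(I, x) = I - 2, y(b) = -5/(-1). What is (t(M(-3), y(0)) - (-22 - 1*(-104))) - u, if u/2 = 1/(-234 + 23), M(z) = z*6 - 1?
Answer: -21731/211 ≈ -102.99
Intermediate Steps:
y(b) = 5 (y(b) = -5*(-1) = 5)
M(z) = -1 + 6*z (M(z) = 6*z - 1 = -1 + 6*z)
t(I, x) = -2 + I
u = -2/211 (u = 2/(-234 + 23) = 2/(-211) = 2*(-1/211) = -2/211 ≈ -0.0094787)
(t(M(-3), y(0)) - (-22 - 1*(-104))) - u = ((-2 + (-1 + 6*(-3))) - (-22 - 1*(-104))) - 1*(-2/211) = ((-2 + (-1 - 18)) - (-22 + 104)) + 2/211 = ((-2 - 19) - 1*82) + 2/211 = (-21 - 82) + 2/211 = -103 + 2/211 = -21731/211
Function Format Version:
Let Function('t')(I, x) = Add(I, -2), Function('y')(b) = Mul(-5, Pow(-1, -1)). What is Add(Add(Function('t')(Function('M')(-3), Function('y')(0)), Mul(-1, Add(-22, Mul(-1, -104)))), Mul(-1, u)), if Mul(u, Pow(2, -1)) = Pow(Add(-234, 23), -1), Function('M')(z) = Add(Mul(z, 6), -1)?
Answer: Rational(-21731, 211) ≈ -102.99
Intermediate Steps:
Function('y')(b) = 5 (Function('y')(b) = Mul(-5, -1) = 5)
Function('M')(z) = Add(-1, Mul(6, z)) (Function('M')(z) = Add(Mul(6, z), -1) = Add(-1, Mul(6, z)))
Function('t')(I, x) = Add(-2, I)
u = Rational(-2, 211) (u = Mul(2, Pow(Add(-234, 23), -1)) = Mul(2, Pow(-211, -1)) = Mul(2, Rational(-1, 211)) = Rational(-2, 211) ≈ -0.0094787)
Add(Add(Function('t')(Function('M')(-3), Function('y')(0)), Mul(-1, Add(-22, Mul(-1, -104)))), Mul(-1, u)) = Add(Add(Add(-2, Add(-1, Mul(6, -3))), Mul(-1, Add(-22, Mul(-1, -104)))), Mul(-1, Rational(-2, 211))) = Add(Add(Add(-2, Add(-1, -18)), Mul(-1, Add(-22, 104))), Rational(2, 211)) = Add(Add(Add(-2, -19), Mul(-1, 82)), Rational(2, 211)) = Add(Add(-21, -82), Rational(2, 211)) = Add(-103, Rational(2, 211)) = Rational(-21731, 211)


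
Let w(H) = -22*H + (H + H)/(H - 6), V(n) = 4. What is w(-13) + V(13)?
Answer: 5536/19 ≈ 291.37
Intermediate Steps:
w(H) = -22*H + 2*H/(-6 + H) (w(H) = -22*H + (2*H)/(-6 + H) = -22*H + 2*H/(-6 + H))
w(-13) + V(13) = 2*(-13)*(67 - 11*(-13))/(-6 - 13) + 4 = 2*(-13)*(67 + 143)/(-19) + 4 = 2*(-13)*(-1/19)*210 + 4 = 5460/19 + 4 = 5536/19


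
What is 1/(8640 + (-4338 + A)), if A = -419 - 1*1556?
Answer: 1/2327 ≈ 0.00042974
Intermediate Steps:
A = -1975 (A = -419 - 1556 = -1975)
1/(8640 + (-4338 + A)) = 1/(8640 + (-4338 - 1975)) = 1/(8640 - 6313) = 1/2327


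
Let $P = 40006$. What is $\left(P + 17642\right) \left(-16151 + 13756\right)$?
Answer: $-138066960$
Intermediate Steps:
$\left(P + 17642\right) \left(-16151 + 13756\right) = \left(40006 + 17642\right) \left(-16151 + 13756\right) = 57648 \left(-2395\right) = -138066960$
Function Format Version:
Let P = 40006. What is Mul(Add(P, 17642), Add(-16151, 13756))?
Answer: -138066960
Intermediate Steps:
Mul(Add(P, 17642), Add(-16151, 13756)) = Mul(Add(40006, 17642), Add(-16151, 13756)) = Mul(57648, -2395) = -138066960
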